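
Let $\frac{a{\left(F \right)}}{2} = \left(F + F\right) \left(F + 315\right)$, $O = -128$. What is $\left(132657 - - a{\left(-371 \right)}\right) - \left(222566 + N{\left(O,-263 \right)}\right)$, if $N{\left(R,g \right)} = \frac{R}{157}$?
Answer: $- \frac{1068257}{157} \approx -6804.2$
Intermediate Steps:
$N{\left(R,g \right)} = \frac{R}{157}$ ($N{\left(R,g \right)} = R \frac{1}{157} = \frac{R}{157}$)
$a{\left(F \right)} = 4 F \left(315 + F\right)$ ($a{\left(F \right)} = 2 \left(F + F\right) \left(F + 315\right) = 2 \cdot 2 F \left(315 + F\right) = 4 F \left(315 + F\right)$)
$\left(132657 - - a{\left(-371 \right)}\right) - \left(222566 + N{\left(O,-263 \right)}\right) = \left(132657 - - 4 \left(-371\right) \left(315 - 371\right)\right) - \left(222566 + \frac{1}{157} \left(-128\right)\right) = \left(132657 - - 4 \left(-371\right) \left(-56\right)\right) - \left(222566 - \frac{128}{157}\right) = \left(132657 - \left(-1\right) 83104\right) - \frac{34942734}{157} = \left(132657 - -83104\right) - \frac{34942734}{157} = \left(132657 + 83104\right) - \frac{34942734}{157} = 215761 - \frac{34942734}{157} = - \frac{1068257}{157}$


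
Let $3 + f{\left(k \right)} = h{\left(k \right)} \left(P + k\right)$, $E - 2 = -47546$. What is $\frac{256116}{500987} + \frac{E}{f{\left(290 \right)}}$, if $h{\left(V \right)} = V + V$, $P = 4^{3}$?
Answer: $\frac{1369811564}{4898149899} \approx 0.27966$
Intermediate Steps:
$P = 64$
$h{\left(V \right)} = 2 V$
$E = -47544$ ($E = 2 - 47546 = -47544$)
$f{\left(k \right)} = -3 + 2 k \left(64 + k\right)$
$\frac{256116}{500987} + \frac{E}{f{\left(290 \right)}} = \frac{256116}{500987} - \frac{47544}{-3 + 2 \cdot 290^{2} + 128 \cdot 290} = 256116 \cdot \frac{1}{500987} - \frac{47544}{-3 + 2 \cdot 84100 + 37120} = \frac{256116}{500987} - \frac{47544}{-3 + 168200 + 37120} = \frac{256116}{500987} - \frac{47544}{205317} = \frac{256116}{500987} - \frac{2264}{9777} = \frac{1369811564}{4898149899}$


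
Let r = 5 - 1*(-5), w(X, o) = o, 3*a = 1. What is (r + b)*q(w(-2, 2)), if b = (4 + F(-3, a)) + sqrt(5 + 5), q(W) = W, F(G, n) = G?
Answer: 22 + 2*sqrt(10) ≈ 28.325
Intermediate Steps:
a = 1/3 (a = (1/3)*1 = 1/3 ≈ 0.33333)
r = 10 (r = 5 + 5 = 10)
b = 1 + sqrt(10) (b = (4 - 3) + sqrt(5 + 5) = 1 + sqrt(10) ≈ 4.1623)
(r + b)*q(w(-2, 2)) = (10 + (1 + sqrt(10)))*2 = (11 + sqrt(10))*2 = 22 + 2*sqrt(10)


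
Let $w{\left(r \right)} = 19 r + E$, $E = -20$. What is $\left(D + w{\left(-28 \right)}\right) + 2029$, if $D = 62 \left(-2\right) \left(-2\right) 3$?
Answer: $2221$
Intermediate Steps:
$w{\left(r \right)} = -20 + 19 r$ ($w{\left(r \right)} = 19 r - 20 = -20 + 19 r$)
$D = 744$ ($D = 62 \cdot 4 \cdot 3 = 62 \cdot 12 = 744$)
$\left(D + w{\left(-28 \right)}\right) + 2029 = \left(744 + \left(-20 + 19 \left(-28\right)\right)\right) + 2029 = \left(744 - 552\right) + 2029 = 192 + 2029 = 2221$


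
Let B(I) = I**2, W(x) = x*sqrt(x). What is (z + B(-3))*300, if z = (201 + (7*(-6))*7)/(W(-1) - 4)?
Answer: 157500/17 - 27900*I/17 ≈ 9264.7 - 1641.2*I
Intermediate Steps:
W(x) = x**(3/2)
z = -93*(-4 + I)/17 (z = (201 + (7*(-6))*7)/((-1)**(3/2) - 4) = (201 - 42*7)/(-I - 4) = (201 - 294)/(-4 - I) = -93*(-4 + I)/17 ≈ 21.882 - 5.4706*I)
(z + B(-3))*300 = ((372/17 - 93*I/17) + (-3)**2)*300 = ((372/17 - 93*I/17) + 9)*300 = (525/17 - 93*I/17)*300 = 157500/17 - 27900*I/17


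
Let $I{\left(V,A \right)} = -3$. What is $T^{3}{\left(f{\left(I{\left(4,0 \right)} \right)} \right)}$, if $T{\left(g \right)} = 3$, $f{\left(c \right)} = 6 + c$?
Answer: $27$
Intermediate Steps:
$T^{3}{\left(f{\left(I{\left(4,0 \right)} \right)} \right)} = 3^{3} = 27$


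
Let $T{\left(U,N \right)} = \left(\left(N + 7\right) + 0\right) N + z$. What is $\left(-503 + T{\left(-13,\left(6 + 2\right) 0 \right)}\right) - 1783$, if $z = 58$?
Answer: $-2228$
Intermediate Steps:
$T{\left(U,N \right)} = 58 + N \left(7 + N\right)$ ($T{\left(U,N \right)} = \left(\left(N + 7\right) + 0\right) N + 58 = \left(\left(7 + N\right) + 0\right) N + 58 = \left(7 + N\right) N + 58 = N \left(7 + N\right) + 58 = 58 + N \left(7 + N\right)$)
$\left(-503 + T{\left(-13,\left(6 + 2\right) 0 \right)}\right) - 1783 = \left(-503 + \left(58 + \left(\left(6 + 2\right) 0\right)^{2} + 7 \left(6 + 2\right) 0\right)\right) - 1783 = \left(-503 + \left(58 + \left(8 \cdot 0\right)^{2} + 7 \cdot 8 \cdot 0\right)\right) - 1783 = \left(-503 + \left(58 + 0^{2} + 7 \cdot 0\right)\right) - 1783 = \left(-503 + \left(58 + 0 + 0\right)\right) - 1783 = \left(-503 + 58\right) - 1783 = -445 - 1783 = -2228$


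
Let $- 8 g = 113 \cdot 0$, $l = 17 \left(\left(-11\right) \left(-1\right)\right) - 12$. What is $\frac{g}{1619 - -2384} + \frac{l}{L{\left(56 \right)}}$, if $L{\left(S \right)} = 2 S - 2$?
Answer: $\frac{35}{22} \approx 1.5909$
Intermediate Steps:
$l = 175$ ($l = 17 \cdot 11 - 12 = 187 - 12 = 175$)
$g = 0$ ($g = - \frac{113 \cdot 0}{8} = \left(- \frac{1}{8}\right) 0 = 0$)
$L{\left(S \right)} = -2 + 2 S$
$\frac{g}{1619 - -2384} + \frac{l}{L{\left(56 \right)}} = \frac{0}{1619 - -2384} + \frac{175}{-2 + 2 \cdot 56} = \frac{0}{1619 + 2384} + \frac{175}{-2 + 112} = \frac{0}{4003} + \frac{175}{110} = 0 \cdot \frac{1}{4003} + 175 \cdot \frac{1}{110} = 0 + \frac{35}{22} = \frac{35}{22}$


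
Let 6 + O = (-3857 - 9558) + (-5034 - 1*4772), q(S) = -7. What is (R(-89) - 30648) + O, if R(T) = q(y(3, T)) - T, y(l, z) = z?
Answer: -53793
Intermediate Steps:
O = -23227 (O = -6 + ((-3857 - 9558) + (-5034 - 1*4772)) = -6 + (-13415 + (-5034 - 4772)) = -6 + (-13415 - 9806) = -6 - 23221 = -23227)
R(T) = -7 - T
(R(-89) - 30648) + O = ((-7 - 1*(-89)) - 30648) - 23227 = ((-7 + 89) - 30648) - 23227 = (82 - 30648) - 23227 = -30566 - 23227 = -53793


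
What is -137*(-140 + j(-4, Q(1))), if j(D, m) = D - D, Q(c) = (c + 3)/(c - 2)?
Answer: 19180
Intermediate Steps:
Q(c) = (3 + c)/(-2 + c)
j(D, m) = 0
-137*(-140 + j(-4, Q(1))) = -137*(-140 + 0) = -137*(-140) = 19180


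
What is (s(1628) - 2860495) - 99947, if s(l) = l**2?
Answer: -310058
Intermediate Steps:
(s(1628) - 2860495) - 99947 = (1628**2 - 2860495) - 99947 = (2650384 - 2860495) - 99947 = -210111 - 99947 = -310058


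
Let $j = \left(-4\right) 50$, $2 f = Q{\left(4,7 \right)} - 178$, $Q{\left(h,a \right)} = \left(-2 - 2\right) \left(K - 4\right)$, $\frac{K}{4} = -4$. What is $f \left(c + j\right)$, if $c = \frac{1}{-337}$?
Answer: $\frac{3302649}{337} \approx 9800.1$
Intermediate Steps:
$K = -16$ ($K = 4 \left(-4\right) = -16$)
$Q{\left(h,a \right)} = 80$ ($Q{\left(h,a \right)} = \left(-2 - 2\right) \left(-16 - 4\right) = \left(-4\right) \left(-20\right) = 80$)
$c = - \frac{1}{337} \approx -0.0029674$
$f = -49$ ($f = \frac{80 - 178}{2} = \frac{1}{2} \left(-98\right) = -49$)
$j = -200$
$f \left(c + j\right) = - 49 \left(- \frac{1}{337} - 200\right) = \left(-49\right) \left(- \frac{67401}{337}\right) = \frac{3302649}{337}$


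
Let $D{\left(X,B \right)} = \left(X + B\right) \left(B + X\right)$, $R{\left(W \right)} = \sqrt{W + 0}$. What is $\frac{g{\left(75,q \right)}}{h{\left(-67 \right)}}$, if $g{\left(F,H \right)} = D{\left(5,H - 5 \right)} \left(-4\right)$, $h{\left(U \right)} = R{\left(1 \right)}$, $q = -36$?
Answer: $-5184$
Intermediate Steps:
$R{\left(W \right)} = \sqrt{W}$
$D{\left(X,B \right)} = \left(B + X\right)^{2}$ ($D{\left(X,B \right)} = \left(B + X\right) \left(B + X\right) = \left(B + X\right)^{2}$)
$h{\left(U \right)} = 1$ ($h{\left(U \right)} = \sqrt{1} = 1$)
$g{\left(F,H \right)} = - 4 H^{2}$ ($g{\left(F,H \right)} = \left(\left(H - 5\right) + 5\right)^{2} \left(-4\right) = \left(\left(-5 + H\right) + 5\right)^{2} \left(-4\right) = H^{2} \left(-4\right) = - 4 H^{2}$)
$\frac{g{\left(75,q \right)}}{h{\left(-67 \right)}} = \frac{\left(-4\right) \left(-36\right)^{2}}{1} = \left(-4\right) 1296 \cdot 1 = \left(-5184\right) 1 = -5184$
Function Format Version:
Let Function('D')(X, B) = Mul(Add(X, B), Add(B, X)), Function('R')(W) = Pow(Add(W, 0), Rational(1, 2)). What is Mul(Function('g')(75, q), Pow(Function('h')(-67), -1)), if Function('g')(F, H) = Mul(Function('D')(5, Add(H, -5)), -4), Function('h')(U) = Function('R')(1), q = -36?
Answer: -5184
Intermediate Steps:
Function('R')(W) = Pow(W, Rational(1, 2))
Function('D')(X, B) = Pow(Add(B, X), 2) (Function('D')(X, B) = Mul(Add(B, X), Add(B, X)) = Pow(Add(B, X), 2))
Function('h')(U) = 1 (Function('h')(U) = Pow(1, Rational(1, 2)) = 1)
Function('g')(F, H) = Mul(-4, Pow(H, 2)) (Function('g')(F, H) = Mul(Pow(Add(Add(H, -5), 5), 2), -4) = Mul(Pow(Add(Add(-5, H), 5), 2), -4) = Mul(Pow(H, 2), -4) = Mul(-4, Pow(H, 2)))
Mul(Function('g')(75, q), Pow(Function('h')(-67), -1)) = Mul(Mul(-4, Pow(-36, 2)), Pow(1, -1)) = Mul(Mul(-4, 1296), 1) = Mul(-5184, 1) = -5184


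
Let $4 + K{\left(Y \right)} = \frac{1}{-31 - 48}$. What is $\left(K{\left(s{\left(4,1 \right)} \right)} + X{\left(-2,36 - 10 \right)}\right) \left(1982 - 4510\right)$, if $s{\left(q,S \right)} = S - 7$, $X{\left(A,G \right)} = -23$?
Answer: $68288$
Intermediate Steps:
$s{\left(q,S \right)} = -7 + S$
$K{\left(Y \right)} = - \frac{317}{79}$ ($K{\left(Y \right)} = -4 + \frac{1}{-31 - 48} = -4 + \frac{1}{-79} = -4 - \frac{1}{79} = - \frac{317}{79}$)
$\left(K{\left(s{\left(4,1 \right)} \right)} + X{\left(-2,36 - 10 \right)}\right) \left(1982 - 4510\right) = \left(- \frac{317}{79} - 23\right) \left(1982 - 4510\right) = \left(- \frac{2134}{79}\right) \left(-2528\right) = 68288$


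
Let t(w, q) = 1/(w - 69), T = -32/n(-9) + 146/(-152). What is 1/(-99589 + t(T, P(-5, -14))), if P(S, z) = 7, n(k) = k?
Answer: -45421/4523432653 ≈ -1.0041e-5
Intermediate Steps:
T = 1775/684 (T = -32/(-9) + 146/(-152) = -32*(-⅑) + 146*(-1/152) = 32/9 - 73/76 = 1775/684 ≈ 2.5950)
t(w, q) = 1/(-69 + w)
1/(-99589 + t(T, P(-5, -14))) = 1/(-99589 + 1/(-69 + 1775/684)) = 1/(-99589 + 1/(-45421/684)) = 1/(-99589 - 684/45421) = 1/(-4523432653/45421) = -45421/4523432653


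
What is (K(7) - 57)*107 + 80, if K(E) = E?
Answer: -5270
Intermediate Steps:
(K(7) - 57)*107 + 80 = (7 - 57)*107 + 80 = -50*107 + 80 = -5350 + 80 = -5270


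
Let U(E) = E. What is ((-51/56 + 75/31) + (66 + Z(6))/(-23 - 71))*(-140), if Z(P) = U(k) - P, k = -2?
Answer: -363745/2914 ≈ -124.83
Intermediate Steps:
Z(P) = -2 - P
((-51/56 + 75/31) + (66 + Z(6))/(-23 - 71))*(-140) = ((-51/56 + 75/31) + (66 + (-2 - 1*6))/(-23 - 71))*(-140) = ((-51*1/56 + 75*(1/31)) + (66 + (-2 - 6))/(-94))*(-140) = ((-51/56 + 75/31) + (66 - 8)*(-1/94))*(-140) = (2619/1736 + 58*(-1/94))*(-140) = (2619/1736 - 29/47)*(-140) = (72749/81592)*(-140) = -363745/2914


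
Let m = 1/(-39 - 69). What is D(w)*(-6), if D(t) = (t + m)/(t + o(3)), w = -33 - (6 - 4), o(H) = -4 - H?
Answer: -3781/756 ≈ -5.0013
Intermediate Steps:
w = -35 (w = -33 - 1*2 = -33 - 2 = -35)
m = -1/108 (m = 1/(-108) = -1/108 ≈ -0.0092593)
D(t) = (-1/108 + t)/(-7 + t) (D(t) = (t - 1/108)/(t + (-4 - 1*3)) = (-1/108 + t)/(t + (-4 - 3)) = (-1/108 + t)/(t - 7) = (-1/108 + t)/(-7 + t))
D(w)*(-6) = ((-1/108 - 35)/(-7 - 35))*(-6) = (-3781/108/(-42))*(-6) = -1/42*(-3781/108)*(-6) = (3781/4536)*(-6) = -3781/756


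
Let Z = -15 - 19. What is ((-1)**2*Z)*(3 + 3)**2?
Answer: -1224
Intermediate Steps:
Z = -34
((-1)**2*Z)*(3 + 3)**2 = ((-1)**2*(-34))*(3 + 3)**2 = (1*(-34))*6**2 = -34*36 = -1224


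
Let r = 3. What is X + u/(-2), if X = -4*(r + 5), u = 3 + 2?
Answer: -69/2 ≈ -34.500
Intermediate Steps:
u = 5
X = -32 (X = -4*(3 + 5) = -4*8 = -32)
X + u/(-2) = -32 + 5/(-2) = -32 + 5*(-1/2) = -32 - 5/2 = -69/2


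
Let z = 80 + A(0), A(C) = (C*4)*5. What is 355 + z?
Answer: 435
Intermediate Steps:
A(C) = 20*C (A(C) = (4*C)*5 = 20*C)
z = 80 (z = 80 + 20*0 = 80 + 0 = 80)
355 + z = 355 + 80 = 435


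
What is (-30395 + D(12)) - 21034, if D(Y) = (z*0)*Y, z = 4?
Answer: -51429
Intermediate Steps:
D(Y) = 0 (D(Y) = (4*0)*Y = 0*Y = 0)
(-30395 + D(12)) - 21034 = (-30395 + 0) - 21034 = -30395 - 21034 = -51429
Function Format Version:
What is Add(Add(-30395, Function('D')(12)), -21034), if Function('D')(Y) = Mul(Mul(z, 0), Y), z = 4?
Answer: -51429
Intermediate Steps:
Function('D')(Y) = 0 (Function('D')(Y) = Mul(Mul(4, 0), Y) = Mul(0, Y) = 0)
Add(Add(-30395, Function('D')(12)), -21034) = Add(Add(-30395, 0), -21034) = Add(-30395, -21034) = -51429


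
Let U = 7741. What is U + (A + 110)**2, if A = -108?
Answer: 7745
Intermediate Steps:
U + (A + 110)**2 = 7741 + (-108 + 110)**2 = 7741 + 2**2 = 7741 + 4 = 7745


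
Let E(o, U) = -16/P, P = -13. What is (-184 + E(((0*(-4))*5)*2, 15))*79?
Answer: -187704/13 ≈ -14439.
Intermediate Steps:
E(o, U) = 16/13 (E(o, U) = -16/(-13) = -16*(-1/13) = 16/13)
(-184 + E(((0*(-4))*5)*2, 15))*79 = (-184 + 16/13)*79 = -2376/13*79 = -187704/13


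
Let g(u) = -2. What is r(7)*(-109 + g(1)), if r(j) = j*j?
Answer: -5439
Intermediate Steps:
r(j) = j**2
r(7)*(-109 + g(1)) = 7**2*(-109 - 2) = 49*(-111) = -5439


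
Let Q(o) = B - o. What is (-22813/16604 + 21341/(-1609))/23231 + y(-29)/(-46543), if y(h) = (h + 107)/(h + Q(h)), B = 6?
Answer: -3752714232213/4126606012085284 ≈ -0.00090939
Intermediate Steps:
Q(o) = 6 - o
y(h) = 107/6 + h/6 (y(h) = (h + 107)/(h + (6 - h)) = (107 + h)/6 = (107 + h)*(⅙) = 107/6 + h/6)
(-22813/16604 + 21341/(-1609))/23231 + y(-29)/(-46543) = (-22813/16604 + 21341/(-1609))/23231 + (107/6 + (⅙)*(-29))/(-46543) = (-22813*1/16604 + 21341*(-1/1609))*(1/23231) + (107/6 - 29/6)*(-1/46543) = (-3259/2372 - 21341/1609)*(1/23231) + 13*(-1/46543) = -55864583/3816548*1/23231 - 13/46543 = -55864583/88662226588 - 13/46543 = -3752714232213/4126606012085284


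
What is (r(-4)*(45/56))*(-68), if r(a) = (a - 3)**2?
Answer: -5355/2 ≈ -2677.5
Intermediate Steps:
r(a) = (-3 + a)**2
(r(-4)*(45/56))*(-68) = ((-3 - 4)**2*(45/56))*(-68) = ((-7)**2*(45*(1/56)))*(-68) = (49*(45/56))*(-68) = (315/8)*(-68) = -5355/2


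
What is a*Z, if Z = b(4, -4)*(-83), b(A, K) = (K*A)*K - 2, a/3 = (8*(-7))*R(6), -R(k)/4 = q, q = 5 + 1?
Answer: -20748672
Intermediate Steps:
q = 6
R(k) = -24 (R(k) = -4*6 = -24)
a = 4032 (a = 3*((8*(-7))*(-24)) = 3*(-56*(-24)) = 3*1344 = 4032)
b(A, K) = -2 + A*K² (b(A, K) = (A*K)*K - 2 = A*K² - 2 = -2 + A*K²)
Z = -5146 (Z = (-2 + 4*(-4)²)*(-83) = (-2 + 4*16)*(-83) = (-2 + 64)*(-83) = 62*(-83) = -5146)
a*Z = 4032*(-5146) = -20748672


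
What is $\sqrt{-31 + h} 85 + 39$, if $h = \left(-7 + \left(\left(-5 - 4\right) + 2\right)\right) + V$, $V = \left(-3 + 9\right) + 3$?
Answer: $39 + 510 i \approx 39.0 + 510.0 i$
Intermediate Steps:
$V = 9$ ($V = 6 + 3 = 9$)
$h = -5$ ($h = \left(-7 + \left(\left(-5 - 4\right) + 2\right)\right) + 9 = \left(-7 + \left(-9 + 2\right)\right) + 9 = \left(-7 - 7\right) + 9 = -14 + 9 = -5$)
$\sqrt{-31 + h} 85 + 39 = \sqrt{-31 - 5} \cdot 85 + 39 = \sqrt{-36} \cdot 85 + 39 = 6 i 85 + 39 = 510 i + 39 = 39 + 510 i$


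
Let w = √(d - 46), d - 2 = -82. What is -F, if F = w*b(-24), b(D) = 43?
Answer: -129*I*√14 ≈ -482.67*I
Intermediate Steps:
d = -80 (d = 2 - 82 = -80)
w = 3*I*√14 (w = √(-80 - 46) = √(-126) = 3*I*√14 ≈ 11.225*I)
F = 129*I*√14 (F = (3*I*√14)*43 = 129*I*√14 ≈ 482.67*I)
-F = -129*I*√14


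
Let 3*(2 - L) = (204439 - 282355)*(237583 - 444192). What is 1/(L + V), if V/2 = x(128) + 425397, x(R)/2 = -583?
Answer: -1/5365200484 ≈ -1.8639e-10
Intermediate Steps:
L = -5366048946 (L = 2 - (204439 - 282355)*(237583 - 444192)/3 = 2 - (-25972)*(-206609) = 2 - ⅓*16098146844 = 2 - 5366048948 = -5366048946)
x(R) = -1166 (x(R) = 2*(-583) = -1166)
V = 848462 (V = 2*(-1166 + 425397) = 2*424231 = 848462)
1/(L + V) = 1/(-5366048946 + 848462) = 1/(-5365200484) = -1/5365200484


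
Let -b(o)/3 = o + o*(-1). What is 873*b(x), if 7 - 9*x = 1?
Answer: 0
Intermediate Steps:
x = 2/3 (x = 7/9 - 1/9*1 = 7/9 - 1/9 = 2/3 ≈ 0.66667)
b(o) = 0 (b(o) = -3*(o + o*(-1)) = -3*(o - o) = -3*0 = 0)
873*b(x) = 873*0 = 0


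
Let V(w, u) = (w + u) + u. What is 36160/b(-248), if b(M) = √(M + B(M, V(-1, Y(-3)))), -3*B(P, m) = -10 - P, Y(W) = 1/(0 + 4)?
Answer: -18080*I*√2946/491 ≈ -1998.6*I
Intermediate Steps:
Y(W) = ¼ (Y(W) = 1/4 = ¼)
V(w, u) = w + 2*u (V(w, u) = (u + w) + u = w + 2*u)
B(P, m) = 10/3 + P/3 (B(P, m) = -(-10 - P)/3 = 10/3 + P/3)
b(M) = √(10/3 + 4*M/3) (b(M) = √(M + (10/3 + M/3)) = √(10/3 + 4*M/3))
36160/b(-248) = 36160/((√(30 + 12*(-248))/3)) = 36160/((√(30 - 2976)/3)) = 36160/((√(-2946)/3)) = 36160/(((I*√2946)/3)) = 36160/((I*√2946/3)) = 36160*(-I*√2946/982) = -18080*I*√2946/491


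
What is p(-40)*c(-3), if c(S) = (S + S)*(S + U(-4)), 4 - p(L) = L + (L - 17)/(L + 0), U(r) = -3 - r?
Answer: 5109/10 ≈ 510.90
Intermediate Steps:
p(L) = 4 - L - (-17 + L)/L (p(L) = 4 - (L + (L - 17)/(L + 0)) = 4 - (L + (-17 + L)/L) = 4 + (-L - (-17 + L)/L) = 4 - L - (-17 + L)/L)
c(S) = 2*S*(1 + S) (c(S) = (S + S)*(S + (-3 - 1*(-4))) = (2*S)*(S + (-3 + 4)) = (2*S)*(S + 1) = (2*S)*(1 + S) = 2*S*(1 + S))
p(-40)*c(-3) = (3 - 1*(-40) + 17/(-40))*(2*(-3)*(1 - 3)) = (3 + 40 + 17*(-1/40))*(2*(-3)*(-2)) = (3 + 40 - 17/40)*12 = (1703/40)*12 = 5109/10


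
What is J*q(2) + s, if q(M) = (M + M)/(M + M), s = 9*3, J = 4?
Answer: 31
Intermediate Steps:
s = 27
q(M) = 1 (q(M) = (2*M)/((2*M)) = (2*M)*(1/(2*M)) = 1)
J*q(2) + s = 4*1 + 27 = 4 + 27 = 31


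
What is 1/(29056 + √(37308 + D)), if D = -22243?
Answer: 29056/844236071 - √15065/844236071 ≈ 3.4272e-5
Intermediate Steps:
1/(29056 + √(37308 + D)) = 1/(29056 + √(37308 - 22243)) = 1/(29056 + √15065)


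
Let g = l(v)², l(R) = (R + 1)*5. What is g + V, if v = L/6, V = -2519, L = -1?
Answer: -90059/36 ≈ -2501.6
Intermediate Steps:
v = -⅙ (v = -1/6 = -1*⅙ = -⅙ ≈ -0.16667)
l(R) = 5 + 5*R (l(R) = (1 + R)*5 = 5 + 5*R)
g = 625/36 (g = (5 + 5*(-⅙))² = (5 - ⅚)² = (25/6)² = 625/36 ≈ 17.361)
g + V = 625/36 - 2519 = -90059/36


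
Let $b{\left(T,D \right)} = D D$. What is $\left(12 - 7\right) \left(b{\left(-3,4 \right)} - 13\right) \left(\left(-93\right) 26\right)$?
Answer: $-36270$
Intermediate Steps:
$b{\left(T,D \right)} = D^{2}$
$\left(12 - 7\right) \left(b{\left(-3,4 \right)} - 13\right) \left(\left(-93\right) 26\right) = \left(12 - 7\right) \left(4^{2} - 13\right) \left(\left(-93\right) 26\right) = 5 \left(16 - 13\right) \left(-2418\right) = 5 \cdot 3 \left(-2418\right) = 15 \left(-2418\right) = -36270$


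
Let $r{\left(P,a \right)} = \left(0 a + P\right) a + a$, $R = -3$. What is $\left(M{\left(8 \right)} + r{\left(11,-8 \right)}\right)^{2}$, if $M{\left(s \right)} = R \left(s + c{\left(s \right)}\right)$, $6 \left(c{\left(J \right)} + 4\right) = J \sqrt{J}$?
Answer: $11792 + 1728 \sqrt{2} \approx 14236.0$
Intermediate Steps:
$c{\left(J \right)} = -4 + \frac{J^{\frac{3}{2}}}{6}$ ($c{\left(J \right)} = -4 + \frac{J \sqrt{J}}{6} = -4 + \frac{J^{\frac{3}{2}}}{6}$)
$r{\left(P,a \right)} = a + P a$ ($r{\left(P,a \right)} = \left(0 + P\right) a + a = P a + a = a + P a$)
$M{\left(s \right)} = 12 - 3 s - \frac{s^{\frac{3}{2}}}{2}$ ($M{\left(s \right)} = - 3 \left(s + \left(-4 + \frac{s^{\frac{3}{2}}}{6}\right)\right) = - 3 \left(-4 + s + \frac{s^{\frac{3}{2}}}{6}\right) = 12 - 3 s - \frac{s^{\frac{3}{2}}}{2}$)
$\left(M{\left(8 \right)} + r{\left(11,-8 \right)}\right)^{2} = \left(\left(12 - 24 - \frac{8^{\frac{3}{2}}}{2}\right) - 8 \left(1 + 11\right)\right)^{2} = \left(\left(12 - 24 - \frac{16 \sqrt{2}}{2}\right) - 96\right)^{2} = \left(\left(12 - 24 - 8 \sqrt{2}\right) - 96\right)^{2} = \left(\left(-12 - 8 \sqrt{2}\right) - 96\right)^{2} = \left(-108 - 8 \sqrt{2}\right)^{2}$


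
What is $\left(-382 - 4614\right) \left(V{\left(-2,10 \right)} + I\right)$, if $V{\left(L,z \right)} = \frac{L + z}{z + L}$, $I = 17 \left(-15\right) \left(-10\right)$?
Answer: $-12744796$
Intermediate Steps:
$I = 2550$ ($I = \left(-255\right) \left(-10\right) = 2550$)
$V{\left(L,z \right)} = 1$ ($V{\left(L,z \right)} = \frac{L + z}{L + z} = 1$)
$\left(-382 - 4614\right) \left(V{\left(-2,10 \right)} + I\right) = \left(-382 - 4614\right) \left(1 + 2550\right) = \left(-4996\right) 2551 = -12744796$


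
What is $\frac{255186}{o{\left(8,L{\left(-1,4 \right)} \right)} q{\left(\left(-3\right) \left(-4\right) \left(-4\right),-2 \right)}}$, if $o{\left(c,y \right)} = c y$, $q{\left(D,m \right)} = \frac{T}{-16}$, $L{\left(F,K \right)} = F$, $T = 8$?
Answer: $\frac{127593}{2} \approx 63797.0$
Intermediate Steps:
$q{\left(D,m \right)} = - \frac{1}{2}$ ($q{\left(D,m \right)} = \frac{8}{-16} = 8 \left(- \frac{1}{16}\right) = - \frac{1}{2}$)
$\frac{255186}{o{\left(8,L{\left(-1,4 \right)} \right)} q{\left(\left(-3\right) \left(-4\right) \left(-4\right),-2 \right)}} = \frac{255186}{8 \left(-1\right) \left(- \frac{1}{2}\right)} = \frac{255186}{\left(-8\right) \left(- \frac{1}{2}\right)} = \frac{255186}{4} = 255186 \cdot \frac{1}{4} = \frac{127593}{2}$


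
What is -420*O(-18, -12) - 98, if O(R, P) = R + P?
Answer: 12502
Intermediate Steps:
O(R, P) = P + R
-420*O(-18, -12) - 98 = -420*(-12 - 18) - 98 = -420*(-30) - 98 = 12600 - 98 = 12502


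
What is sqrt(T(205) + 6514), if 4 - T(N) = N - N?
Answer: sqrt(6518) ≈ 80.734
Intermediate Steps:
T(N) = 4 (T(N) = 4 - (N - N) = 4 - 1*0 = 4 + 0 = 4)
sqrt(T(205) + 6514) = sqrt(4 + 6514) = sqrt(6518)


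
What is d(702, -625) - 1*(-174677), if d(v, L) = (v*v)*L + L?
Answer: -307828448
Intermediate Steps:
d(v, L) = L + L*v² (d(v, L) = v²*L + L = L*v² + L = L + L*v²)
d(702, -625) - 1*(-174677) = -625*(1 + 702²) - 1*(-174677) = -625*(1 + 492804) + 174677 = -625*492805 + 174677 = -308003125 + 174677 = -307828448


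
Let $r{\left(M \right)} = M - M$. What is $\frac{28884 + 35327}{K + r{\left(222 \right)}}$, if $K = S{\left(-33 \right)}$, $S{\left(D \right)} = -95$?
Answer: $- \frac{64211}{95} \approx -675.91$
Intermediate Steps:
$K = -95$
$r{\left(M \right)} = 0$
$\frac{28884 + 35327}{K + r{\left(222 \right)}} = \frac{28884 + 35327}{-95 + 0} = \frac{64211}{-95} = 64211 \left(- \frac{1}{95}\right) = - \frac{64211}{95}$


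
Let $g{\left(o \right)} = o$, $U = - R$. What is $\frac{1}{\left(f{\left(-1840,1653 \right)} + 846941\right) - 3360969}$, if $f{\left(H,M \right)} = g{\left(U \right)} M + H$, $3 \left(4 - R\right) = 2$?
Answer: $- \frac{1}{2521378} \approx -3.9661 \cdot 10^{-7}$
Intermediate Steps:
$R = \frac{10}{3}$ ($R = 4 - \frac{2}{3} = \frac{10}{3} \approx 3.3333$)
$U = - \frac{10}{3}$ ($U = \left(-1\right) \frac{10}{3} = - \frac{10}{3} \approx -3.3333$)
$f{\left(H,M \right)} = H - \frac{10 M}{3}$ ($f{\left(H,M \right)} = - \frac{10 M}{3} + H = H - \frac{10 M}{3}$)
$\frac{1}{\left(f{\left(-1840,1653 \right)} + 846941\right) - 3360969} = \frac{1}{\left(\left(-1840 - 5510\right) + 846941\right) - 3360969} = \frac{1}{\left(-7350 + 846941\right) - 3360969} = \frac{1}{839591 - 3360969} = \frac{1}{-2521378} = - \frac{1}{2521378}$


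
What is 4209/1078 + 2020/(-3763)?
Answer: 13660907/4056514 ≈ 3.3676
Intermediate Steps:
4209/1078 + 2020/(-3763) = 4209*(1/1078) + 2020*(-1/3763) = 4209/1078 - 2020/3763 = 13660907/4056514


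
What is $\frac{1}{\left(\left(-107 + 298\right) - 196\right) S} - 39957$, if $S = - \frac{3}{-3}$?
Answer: $- \frac{199786}{5} \approx -39957.0$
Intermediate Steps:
$S = 1$ ($S = \left(-3\right) \left(- \frac{1}{3}\right) = 1$)
$\frac{1}{\left(\left(-107 + 298\right) - 196\right) S} - 39957 = \frac{1}{\left(\left(-107 + 298\right) - 196\right) 1} - 39957 = \frac{1}{\left(191 - 196\right) 1} - 39957 = \frac{1}{\left(-5\right) 1} - 39957 = \frac{1}{-5} - 39957 = - \frac{1}{5} - 39957 = - \frac{199786}{5}$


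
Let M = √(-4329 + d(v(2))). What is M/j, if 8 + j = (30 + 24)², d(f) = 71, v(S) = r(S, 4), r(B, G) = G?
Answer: I*√4258/2908 ≈ 0.022439*I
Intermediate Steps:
v(S) = 4
j = 2908 (j = -8 + (30 + 24)² = -8 + 54² = -8 + 2916 = 2908)
M = I*√4258 (M = √(-4329 + 71) = √(-4258) = I*√4258 ≈ 65.253*I)
M/j = (I*√4258)/2908 = (I*√4258)*(1/2908) = I*√4258/2908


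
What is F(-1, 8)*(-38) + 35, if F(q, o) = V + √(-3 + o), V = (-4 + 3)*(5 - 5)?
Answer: 35 - 38*√5 ≈ -49.971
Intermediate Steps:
V = 0 (V = -1*0 = 0)
F(q, o) = √(-3 + o) (F(q, o) = 0 + √(-3 + o) = √(-3 + o))
F(-1, 8)*(-38) + 35 = √(-3 + 8)*(-38) + 35 = √5*(-38) + 35 = -38*√5 + 35 = 35 - 38*√5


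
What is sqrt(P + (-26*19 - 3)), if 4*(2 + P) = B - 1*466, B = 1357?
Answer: I*sqrt(1105)/2 ≈ 16.621*I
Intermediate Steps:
P = 883/4 (P = -2 + (1357 - 1*466)/4 = -2 + (1357 - 466)/4 = -2 + (1/4)*891 = -2 + 891/4 = 883/4 ≈ 220.75)
sqrt(P + (-26*19 - 3)) = sqrt(883/4 + (-26*19 - 3)) = sqrt(883/4 + (-494 - 3)) = sqrt(883/4 - 497) = sqrt(-1105/4) = I*sqrt(1105)/2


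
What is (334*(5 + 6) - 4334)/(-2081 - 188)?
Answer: 660/2269 ≈ 0.29088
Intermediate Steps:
(334*(5 + 6) - 4334)/(-2081 - 188) = (334*11 - 4334)/(-2269) = (3674 - 4334)*(-1/2269) = -660*(-1/2269) = 660/2269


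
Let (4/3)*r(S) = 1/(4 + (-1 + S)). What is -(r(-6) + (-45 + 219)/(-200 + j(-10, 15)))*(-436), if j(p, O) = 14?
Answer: -16023/31 ≈ -516.87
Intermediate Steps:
r(S) = 3/(4*(3 + S)) (r(S) = 3/(4*(4 + (-1 + S))) = 3/(4*(3 + S)))
-(r(-6) + (-45 + 219)/(-200 + j(-10, 15)))*(-436) = -(3/(4*(3 - 6)) + (-45 + 219)/(-200 + 14))*(-436) = -((3/4)/(-3) + 174/(-186))*(-436) = -((3/4)*(-1/3) + 174*(-1/186))*(-436) = -(-1/4 - 29/31)*(-436) = -(-147)*(-436)/124 = -1*16023/31 = -16023/31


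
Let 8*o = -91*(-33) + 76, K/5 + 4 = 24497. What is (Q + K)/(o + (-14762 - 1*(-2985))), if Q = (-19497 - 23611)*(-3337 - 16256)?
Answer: -6757900072/91137 ≈ -74151.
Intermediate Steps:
K = 122465 (K = -20 + 5*24497 = -20 + 122485 = 122465)
Q = 844615044 (Q = -43108*(-19593) = 844615044)
o = 3079/8 (o = (-91*(-33) + 76)/8 = (3003 + 76)/8 = (1/8)*3079 = 3079/8 ≈ 384.88)
(Q + K)/(o + (-14762 - 1*(-2985))) = (844615044 + 122465)/(3079/8 + (-14762 - 1*(-2985))) = 844737509/(3079/8 + (-14762 + 2985)) = 844737509/(3079/8 - 11777) = 844737509/(-91137/8) = 844737509*(-8/91137) = -6757900072/91137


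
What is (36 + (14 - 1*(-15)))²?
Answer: 4225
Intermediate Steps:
(36 + (14 - 1*(-15)))² = (36 + (14 + 15))² = (36 + 29)² = 65² = 4225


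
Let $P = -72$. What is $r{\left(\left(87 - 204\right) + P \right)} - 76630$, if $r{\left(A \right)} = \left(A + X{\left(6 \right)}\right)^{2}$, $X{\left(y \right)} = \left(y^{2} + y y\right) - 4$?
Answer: $-61989$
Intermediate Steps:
$X{\left(y \right)} = -4 + 2 y^{2}$ ($X{\left(y \right)} = \left(y^{2} + y^{2}\right) - 4 = 2 y^{2} - 4 = -4 + 2 y^{2}$)
$r{\left(A \right)} = \left(68 + A\right)^{2}$ ($r{\left(A \right)} = \left(A - \left(4 - 2 \cdot 6^{2}\right)\right)^{2} = \left(A + \left(-4 + 2 \cdot 36\right)\right)^{2} = \left(A + \left(-4 + 72\right)\right)^{2} = \left(A + 68\right)^{2} = \left(68 + A\right)^{2}$)
$r{\left(\left(87 - 204\right) + P \right)} - 76630 = \left(68 + \left(\left(87 - 204\right) - 72\right)\right)^{2} - 76630 = \left(68 - 189\right)^{2} - 76630 = \left(-121\right)^{2} - 76630 = 14641 - 76630 = -61989$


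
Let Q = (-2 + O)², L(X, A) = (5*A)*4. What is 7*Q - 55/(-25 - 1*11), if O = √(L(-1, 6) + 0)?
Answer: 31303/36 - 56*√30 ≈ 562.80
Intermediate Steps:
L(X, A) = 20*A
O = 2*√30 (O = √(20*6 + 0) = √(120 + 0) = √120 = 2*√30 ≈ 10.954)
Q = (-2 + 2*√30)² ≈ 80.182
7*Q - 55/(-25 - 1*11) = 7*(124 - 8*√30) - 55/(-25 - 1*11) = (868 - 56*√30) - 55/(-25 - 11) = (868 - 56*√30) - 55/(-36) = (868 - 56*√30) - (-1)*55/36 = (868 - 56*√30) - 1*(-55/36) = (868 - 56*√30) + 55/36 = 31303/36 - 56*√30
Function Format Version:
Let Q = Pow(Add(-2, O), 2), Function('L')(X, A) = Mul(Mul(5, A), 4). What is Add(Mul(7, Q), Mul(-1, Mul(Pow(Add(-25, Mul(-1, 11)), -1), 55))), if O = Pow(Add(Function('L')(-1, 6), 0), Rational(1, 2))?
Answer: Add(Rational(31303, 36), Mul(-56, Pow(30, Rational(1, 2)))) ≈ 562.80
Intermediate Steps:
Function('L')(X, A) = Mul(20, A)
O = Mul(2, Pow(30, Rational(1, 2))) (O = Pow(Add(Mul(20, 6), 0), Rational(1, 2)) = Pow(Add(120, 0), Rational(1, 2)) = Pow(120, Rational(1, 2)) = Mul(2, Pow(30, Rational(1, 2))) ≈ 10.954)
Q = Pow(Add(-2, Mul(2, Pow(30, Rational(1, 2)))), 2) ≈ 80.182
Add(Mul(7, Q), Mul(-1, Mul(Pow(Add(-25, Mul(-1, 11)), -1), 55))) = Add(Mul(7, Add(124, Mul(-8, Pow(30, Rational(1, 2))))), Mul(-1, Mul(Pow(Add(-25, Mul(-1, 11)), -1), 55))) = Add(Add(868, Mul(-56, Pow(30, Rational(1, 2)))), Mul(-1, Mul(Pow(Add(-25, -11), -1), 55))) = Add(Add(868, Mul(-56, Pow(30, Rational(1, 2)))), Mul(-1, Mul(Pow(-36, -1), 55))) = Add(Add(868, Mul(-56, Pow(30, Rational(1, 2)))), Mul(-1, Mul(Rational(-1, 36), 55))) = Add(Add(868, Mul(-56, Pow(30, Rational(1, 2)))), Mul(-1, Rational(-55, 36))) = Add(Add(868, Mul(-56, Pow(30, Rational(1, 2)))), Rational(55, 36)) = Add(Rational(31303, 36), Mul(-56, Pow(30, Rational(1, 2))))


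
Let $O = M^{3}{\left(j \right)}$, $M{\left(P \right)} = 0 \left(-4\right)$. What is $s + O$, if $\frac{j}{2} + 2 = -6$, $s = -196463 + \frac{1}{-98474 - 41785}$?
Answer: $- \frac{27555703918}{140259} \approx -1.9646 \cdot 10^{5}$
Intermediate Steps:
$s = - \frac{27555703918}{140259}$ ($s = -196463 + \frac{1}{-140259} = -196463 - \frac{1}{140259} = - \frac{27555703918}{140259} \approx -1.9646 \cdot 10^{5}$)
$j = -16$ ($j = -4 + 2 \left(-6\right) = -4 - 12 = -16$)
$M{\left(P \right)} = 0$
$O = 0$ ($O = 0^{3} = 0$)
$s + O = - \frac{27555703918}{140259} + 0 = - \frac{27555703918}{140259}$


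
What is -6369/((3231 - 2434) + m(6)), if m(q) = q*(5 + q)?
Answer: -6369/863 ≈ -7.3801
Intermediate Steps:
-6369/((3231 - 2434) + m(6)) = -6369/((3231 - 2434) + 6*(5 + 6)) = -6369/(797 + 6*11) = -6369/(797 + 66) = -6369/863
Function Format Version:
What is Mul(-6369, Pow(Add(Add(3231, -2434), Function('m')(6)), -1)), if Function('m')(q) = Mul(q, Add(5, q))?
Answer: Rational(-6369, 863) ≈ -7.3801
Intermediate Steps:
Mul(-6369, Pow(Add(Add(3231, -2434), Function('m')(6)), -1)) = Mul(-6369, Pow(Add(Add(3231, -2434), Mul(6, Add(5, 6))), -1)) = Mul(-6369, Pow(Add(797, Mul(6, 11)), -1)) = Mul(-6369, Pow(Add(797, 66), -1)) = Mul(-6369, Pow(863, -1)) = Mul(-6369, Rational(1, 863)) = Rational(-6369, 863)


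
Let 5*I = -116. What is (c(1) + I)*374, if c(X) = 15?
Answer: -15334/5 ≈ -3066.8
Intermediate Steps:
I = -116/5 (I = (⅕)*(-116) = -116/5 ≈ -23.200)
(c(1) + I)*374 = (15 - 116/5)*374 = -41/5*374 = -15334/5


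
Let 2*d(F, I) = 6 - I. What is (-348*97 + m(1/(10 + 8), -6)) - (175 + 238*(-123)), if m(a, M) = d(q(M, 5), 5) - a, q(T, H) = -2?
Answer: -41909/9 ≈ -4656.6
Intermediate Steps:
d(F, I) = 3 - I/2 (d(F, I) = (6 - I)/2 = 3 - I/2)
m(a, M) = ½ - a (m(a, M) = (3 - ½*5) - a = (3 - 5/2) - a = ½ - a)
(-348*97 + m(1/(10 + 8), -6)) - (175 + 238*(-123)) = (-348*97 + (½ - 1/(10 + 8))) - (175 + 238*(-123)) = (-33756 + (½ - 1/18)) - (175 - 29274) = (-33756 + (½ - 1*1/18)) - 1*(-29099) = (-33756 + (½ - 1/18)) + 29099 = (-33756 + 4/9) + 29099 = -303800/9 + 29099 = -41909/9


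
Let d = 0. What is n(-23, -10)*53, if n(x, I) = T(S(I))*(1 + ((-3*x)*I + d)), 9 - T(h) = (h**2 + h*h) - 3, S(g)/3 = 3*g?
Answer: 591137196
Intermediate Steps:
S(g) = 9*g (S(g) = 3*(3*g) = 9*g)
T(h) = 12 - 2*h**2 (T(h) = 9 - ((h**2 + h*h) - 3) = 9 - ((h**2 + h**2) - 3) = 9 - (2*h**2 - 3) = 9 - (-3 + 2*h**2) = 9 + (3 - 2*h**2) = 12 - 2*h**2)
n(x, I) = (1 - 3*I*x)*(12 - 162*I**2) (n(x, I) = (12 - 2*81*I**2)*(1 + ((-3*x)*I + 0)) = (12 - 162*I**2)*(1 + (-3*I*x + 0)) = (12 - 162*I**2)*(1 - 3*I*x) = (1 - 3*I*x)*(12 - 162*I**2))
n(-23, -10)*53 = (6*(-1 + 3*(-10)*(-23))*(-2 + 27*(-10)**2))*53 = (6*(-1 + 690)*(-2 + 27*100))*53 = (6*689*(-2 + 2700))*53 = (6*689*2698)*53 = 11153532*53 = 591137196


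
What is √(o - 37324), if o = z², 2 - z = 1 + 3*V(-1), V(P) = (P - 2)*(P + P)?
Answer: 3*I*√4115 ≈ 192.44*I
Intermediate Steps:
V(P) = 2*P*(-2 + P) (V(P) = (-2 + P)*(2*P) = 2*P*(-2 + P))
z = -17 (z = 2 - (1 + 3*(2*(-1)*(-2 - 1))) = 2 - (1 + 3*(2*(-1)*(-3))) = 2 - (1 + 3*6) = 2 - (1 + 18) = 2 - 1*19 = 2 - 19 = -17)
o = 289 (o = (-17)² = 289)
√(o - 37324) = √(289 - 37324) = √(-37035) = 3*I*√4115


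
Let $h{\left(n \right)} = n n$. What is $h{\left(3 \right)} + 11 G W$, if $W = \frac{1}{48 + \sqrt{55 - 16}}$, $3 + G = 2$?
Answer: $\frac{6619}{755} + \frac{11 \sqrt{39}}{2265} \approx 8.7972$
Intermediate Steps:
$G = -1$ ($G = -3 + 2 = -1$)
$h{\left(n \right)} = n^{2}$
$W = \frac{1}{48 + \sqrt{39}} \approx 0.018435$
$h{\left(3 \right)} + 11 G W = 3^{2} + 11 \left(-1\right) \left(\frac{16}{755} - \frac{\sqrt{39}}{2265}\right) = 9 - 11 \left(\frac{16}{755} - \frac{\sqrt{39}}{2265}\right) = 9 - \left(\frac{176}{755} - \frac{11 \sqrt{39}}{2265}\right) = \frac{6619}{755} + \frac{11 \sqrt{39}}{2265}$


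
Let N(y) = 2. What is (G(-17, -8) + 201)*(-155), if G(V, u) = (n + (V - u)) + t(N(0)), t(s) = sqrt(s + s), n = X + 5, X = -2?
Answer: -30535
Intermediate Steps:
n = 3 (n = -2 + 5 = 3)
t(s) = sqrt(2)*sqrt(s) (t(s) = sqrt(2*s) = sqrt(2)*sqrt(s))
G(V, u) = 5 + V - u (G(V, u) = (3 + (V - u)) + sqrt(2)*sqrt(2) = (3 + V - u) + 2 = 5 + V - u)
(G(-17, -8) + 201)*(-155) = ((5 - 17 - 1*(-8)) + 201)*(-155) = ((5 - 17 + 8) + 201)*(-155) = (-4 + 201)*(-155) = 197*(-155) = -30535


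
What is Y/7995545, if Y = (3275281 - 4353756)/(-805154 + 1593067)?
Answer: -215695/1259958769517 ≈ -1.7119e-7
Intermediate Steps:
Y = -1078475/787913 ≈ -1.3688
Y/7995545 = -1078475/787913/7995545 = -1078475/787913*1/7995545 = -215695/1259958769517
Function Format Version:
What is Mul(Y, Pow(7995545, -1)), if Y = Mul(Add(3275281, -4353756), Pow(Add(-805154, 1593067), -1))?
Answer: Rational(-215695, 1259958769517) ≈ -1.7119e-7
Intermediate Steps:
Y = Rational(-1078475, 787913) (Y = Mul(-1078475, Pow(787913, -1)) = Mul(-1078475, Rational(1, 787913)) = Rational(-1078475, 787913) ≈ -1.3688)
Mul(Y, Pow(7995545, -1)) = Mul(Rational(-1078475, 787913), Pow(7995545, -1)) = Mul(Rational(-1078475, 787913), Rational(1, 7995545)) = Rational(-215695, 1259958769517)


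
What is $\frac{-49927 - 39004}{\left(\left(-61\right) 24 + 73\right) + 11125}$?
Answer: $- \frac{88931}{9734} \approx -9.1361$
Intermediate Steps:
$\frac{-49927 - 39004}{\left(\left(-61\right) 24 + 73\right) + 11125} = - \frac{88931}{\left(-1464 + 73\right) + 11125} = - \frac{88931}{-1391 + 11125} = - \frac{88931}{9734}$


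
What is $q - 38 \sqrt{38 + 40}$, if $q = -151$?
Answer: $-151 - 38 \sqrt{78} \approx -486.61$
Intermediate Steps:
$q - 38 \sqrt{38 + 40} = -151 - 38 \sqrt{38 + 40} = -151 - 38 \sqrt{78}$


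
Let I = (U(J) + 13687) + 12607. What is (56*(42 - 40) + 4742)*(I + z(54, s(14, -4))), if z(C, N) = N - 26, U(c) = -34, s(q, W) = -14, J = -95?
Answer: 127271880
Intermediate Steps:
z(C, N) = -26 + N
I = 26260 (I = (-34 + 13687) + 12607 = 13653 + 12607 = 26260)
(56*(42 - 40) + 4742)*(I + z(54, s(14, -4))) = (56*(42 - 40) + 4742)*(26260 + (-26 - 14)) = (56*2 + 4742)*(26260 - 40) = (112 + 4742)*26220 = 4854*26220 = 127271880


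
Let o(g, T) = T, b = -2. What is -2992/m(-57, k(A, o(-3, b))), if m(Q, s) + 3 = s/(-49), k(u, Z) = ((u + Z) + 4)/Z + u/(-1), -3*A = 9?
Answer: 41888/43 ≈ 974.14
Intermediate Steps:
A = -3 (A = -⅓*9 = -3)
k(u, Z) = -u + (4 + Z + u)/Z (k(u, Z) = ((Z + u) + 4)/Z + u*(-1) = (4 + Z + u)/Z - u = -u + (4 + Z + u)/Z)
m(Q, s) = -3 - s/49 (m(Q, s) = -3 + s/(-49) = -3 + s*(-1/49) = -3 - s/49)
-2992/m(-57, k(A, o(-3, b))) = -2992/(-3 - (4 - 3 - 1*(-2)*(-1 - 3))/(49*(-2))) = -2992/(-3 - (-1)*(4 - 3 - 1*(-2)*(-4))/98) = -2992/(-3 - (-1)*(4 - 3 - 8)/98) = -2992/(-3 - (-1)*(-7)/98) = -2992/(-3 - 1/49*7/2) = -2992/(-3 - 1/14) = -2992/(-43/14) = -2992*(-14/43) = 41888/43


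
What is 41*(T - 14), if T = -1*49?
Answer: -2583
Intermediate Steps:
T = -49
41*(T - 14) = 41*(-49 - 14) = 41*(-63) = -2583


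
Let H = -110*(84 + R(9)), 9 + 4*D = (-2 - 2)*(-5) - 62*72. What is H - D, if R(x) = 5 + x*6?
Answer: -58467/4 ≈ -14617.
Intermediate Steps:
R(x) = 5 + 6*x
D = -4453/4 (D = -9/4 + ((-2 - 2)*(-5) - 62*72)/4 = -9/4 + (-4*(-5) - 4464)/4 = -9/4 + (20 - 4464)/4 = -9/4 + (1/4)*(-4444) = -9/4 - 1111 = -4453/4 ≈ -1113.3)
H = -15730 (H = -110*(84 + (5 + 6*9)) = -110*(84 + (5 + 54)) = -110*(84 + 59) = -110*143 = -15730)
H - D = -15730 - 1*(-4453/4) = -15730 + 4453/4 = -58467/4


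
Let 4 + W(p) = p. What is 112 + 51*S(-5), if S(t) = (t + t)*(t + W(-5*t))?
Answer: -8048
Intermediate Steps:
W(p) = -4 + p
S(t) = 2*t*(-4 - 4*t) (S(t) = (t + t)*(t + (-4 - 5*t)) = (2*t)*(-4 - 4*t) = 2*t*(-4 - 4*t))
112 + 51*S(-5) = 112 + 51*(-8*(-5)*(1 - 5)) = 112 + 51*(-8*(-5)*(-4)) = 112 + 51*(-160) = 112 - 8160 = -8048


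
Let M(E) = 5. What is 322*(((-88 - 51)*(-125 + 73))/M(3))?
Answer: 2327416/5 ≈ 4.6548e+5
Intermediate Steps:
322*(((-88 - 51)*(-125 + 73))/M(3)) = 322*(((-88 - 51)*(-125 + 73))/5) = 322*(-139*(-52)*(⅕)) = 322*(7228*(⅕)) = 322*(7228/5) = 2327416/5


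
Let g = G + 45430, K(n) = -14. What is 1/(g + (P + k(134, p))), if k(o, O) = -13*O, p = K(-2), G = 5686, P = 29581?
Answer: 1/80879 ≈ 1.2364e-5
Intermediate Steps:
p = -14
g = 51116 (g = 5686 + 45430 = 51116)
1/(g + (P + k(134, p))) = 1/(51116 + (29581 - 13*(-14))) = 1/(51116 + (29581 + 182)) = 1/(51116 + 29763) = 1/80879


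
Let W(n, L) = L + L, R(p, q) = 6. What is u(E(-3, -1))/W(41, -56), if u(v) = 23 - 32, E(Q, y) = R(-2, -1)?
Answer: 9/112 ≈ 0.080357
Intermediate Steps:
E(Q, y) = 6
W(n, L) = 2*L
u(v) = -9
u(E(-3, -1))/W(41, -56) = -9/(2*(-56)) = -9/(-112) = -9*(-1/112) = 9/112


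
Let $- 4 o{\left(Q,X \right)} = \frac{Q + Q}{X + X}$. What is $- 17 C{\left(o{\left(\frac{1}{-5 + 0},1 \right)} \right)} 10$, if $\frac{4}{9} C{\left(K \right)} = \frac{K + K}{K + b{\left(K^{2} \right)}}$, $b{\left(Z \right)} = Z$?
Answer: $- \frac{5100}{7} \approx -728.57$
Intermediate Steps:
$o{\left(Q,X \right)} = - \frac{Q}{4 X}$ ($o{\left(Q,X \right)} = - \frac{\left(Q + Q\right) \frac{1}{X + X}}{4} = - \frac{2 Q \frac{1}{2 X}}{4} = - \frac{Q \frac{1}{X}}{4} = - \frac{Q}{4 X}$)
$C{\left(K \right)} = \frac{9 K}{2 \left(K + K^{2}\right)}$ ($C{\left(K \right)} = \frac{9 \frac{K + K}{K + K^{2}}}{4} = \frac{9 \frac{2 K}{K + K^{2}}}{4} = \frac{9 K}{2 \left(K + K^{2}\right)}$)
$- 17 C{\left(o{\left(\frac{1}{-5 + 0},1 \right)} \right)} 10 = - 17 \frac{9}{2 \left(1 - \frac{1}{4 \left(-5 + 0\right) 1}\right)} 10 = - 17 \frac{9}{2 \left(1 - \frac{1}{4} \frac{1}{-5} \cdot 1\right)} 10 = - 17 \frac{9}{2 \left(1 - \left(- \frac{1}{20}\right) 1\right)} 10 = - 17 \frac{9}{2 \left(1 + \frac{1}{20}\right)} 10 = - 17 \frac{9}{2 \cdot \frac{21}{20}} \cdot 10 = - 17 \cdot \frac{9}{2} \cdot \frac{20}{21} \cdot 10 = \left(-17\right) \frac{30}{7} \cdot 10 = \left(- \frac{510}{7}\right) 10 = - \frac{5100}{7}$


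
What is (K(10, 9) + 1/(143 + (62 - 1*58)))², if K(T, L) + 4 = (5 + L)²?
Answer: 796650625/21609 ≈ 36867.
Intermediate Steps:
K(T, L) = -4 + (5 + L)²
(K(10, 9) + 1/(143 + (62 - 1*58)))² = ((-4 + (5 + 9)²) + 1/(143 + (62 - 1*58)))² = ((-4 + 14²) + 1/(143 + (62 - 58)))² = ((-4 + 196) + 1/(143 + 4))² = (192 + 1/147)² = (28225/147)² = 796650625/21609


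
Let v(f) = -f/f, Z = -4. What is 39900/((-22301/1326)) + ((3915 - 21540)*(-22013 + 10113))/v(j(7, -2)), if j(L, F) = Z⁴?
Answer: -4677408894900/22301 ≈ -2.0974e+8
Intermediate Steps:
j(L, F) = 256 (j(L, F) = (-4)⁴ = 256)
v(f) = -1 (v(f) = -1*1 = -1)
39900/((-22301/1326)) + ((3915 - 21540)*(-22013 + 10113))/v(j(7, -2)) = 39900/((-22301/1326)) + ((3915 - 21540)*(-22013 + 10113))/(-1) = 39900/((-22301*1/1326)) - 17625*(-11900)*(-1) = 39900/(-22301/1326) + 209737500*(-1) = 39900*(-1326/22301) - 209737500 = -52907400/22301 - 209737500 = -4677408894900/22301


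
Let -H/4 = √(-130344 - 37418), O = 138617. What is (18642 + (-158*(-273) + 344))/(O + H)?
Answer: 8610888040/19217356881 + 248480*I*√167762/19217356881 ≈ 0.44808 + 0.005296*I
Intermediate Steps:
H = -4*I*√167762 (H = -4*√(-130344 - 37418) = -4*I*√167762 ≈ -1638.3*I)
(18642 + (-158*(-273) + 344))/(O + H) = (18642 + (-158*(-273) + 344))/(138617 - 4*I*√167762) = (18642 + (43134 + 344))/(138617 - 4*I*√167762) = (18642 + 43478)/(138617 - 4*I*√167762) = 62120/(138617 - 4*I*√167762)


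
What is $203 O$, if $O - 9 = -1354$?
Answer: $-273035$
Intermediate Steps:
$O = -1345$ ($O = 9 - 1354 = -1345$)
$203 O = 203 \left(-1345\right) = -273035$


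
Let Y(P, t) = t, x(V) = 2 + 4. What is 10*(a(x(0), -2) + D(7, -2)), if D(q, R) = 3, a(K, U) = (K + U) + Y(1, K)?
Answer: 130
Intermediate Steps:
x(V) = 6
a(K, U) = U + 2*K (a(K, U) = (K + U) + K = U + 2*K)
10*(a(x(0), -2) + D(7, -2)) = 10*((-2 + 2*6) + 3) = 10*((-2 + 12) + 3) = 10*(10 + 3) = 10*13 = 130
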